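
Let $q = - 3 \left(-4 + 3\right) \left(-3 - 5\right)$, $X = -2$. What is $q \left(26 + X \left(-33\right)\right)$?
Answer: $-2208$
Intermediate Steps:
$q = -24$ ($q = - 3 \left(\left(-1\right) \left(-8\right)\right) = \left(-3\right) 8 = -24$)
$q \left(26 + X \left(-33\right)\right) = - 24 \left(26 - -66\right) = - 24 \left(26 + 66\right) = \left(-24\right) 92 = -2208$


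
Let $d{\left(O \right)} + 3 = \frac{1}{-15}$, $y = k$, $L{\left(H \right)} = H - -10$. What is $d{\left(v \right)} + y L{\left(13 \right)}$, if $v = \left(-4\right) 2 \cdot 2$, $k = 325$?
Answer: $\frac{112079}{15} \approx 7471.9$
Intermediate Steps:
$L{\left(H \right)} = 10 + H$ ($L{\left(H \right)} = H + 10 = 10 + H$)
$v = -16$ ($v = \left(-8\right) 2 = -16$)
$y = 325$
$d{\left(O \right)} = - \frac{46}{15}$ ($d{\left(O \right)} = -3 + \frac{1}{-15} = -3 - \frac{1}{15} = - \frac{46}{15}$)
$d{\left(v \right)} + y L{\left(13 \right)} = - \frac{46}{15} + 325 \left(10 + 13\right) = - \frac{46}{15} + 325 \cdot 23 = - \frac{46}{15} + 7475 = \frac{112079}{15}$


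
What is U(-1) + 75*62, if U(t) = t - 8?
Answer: 4641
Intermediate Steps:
U(t) = -8 + t
U(-1) + 75*62 = (-8 - 1) + 75*62 = -9 + 4650 = 4641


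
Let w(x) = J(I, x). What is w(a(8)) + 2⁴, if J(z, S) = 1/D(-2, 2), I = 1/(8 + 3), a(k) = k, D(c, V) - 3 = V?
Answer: 81/5 ≈ 16.200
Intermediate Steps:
D(c, V) = 3 + V
I = 1/11 ≈ 0.090909
J(z, S) = ⅕ (J(z, S) = 1/(3 + 2) = 1/5 = ⅕)
w(x) = ⅕
w(a(8)) + 2⁴ = ⅕ + 2⁴ = ⅕ + 16 = 81/5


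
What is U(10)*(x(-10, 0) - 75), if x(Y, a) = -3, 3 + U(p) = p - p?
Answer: 234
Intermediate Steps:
U(p) = -3 (U(p) = -3 + (p - p) = -3 + 0 = -3)
U(10)*(x(-10, 0) - 75) = -3*(-3 - 75) = -3*(-78) = 234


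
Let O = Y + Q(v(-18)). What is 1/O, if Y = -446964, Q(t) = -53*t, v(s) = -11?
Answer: -1/446381 ≈ -2.2402e-6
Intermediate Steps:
O = -446381 (O = -446964 - 53*(-11) = -446964 + 583 = -446381)
1/O = 1/(-446381) = -1/446381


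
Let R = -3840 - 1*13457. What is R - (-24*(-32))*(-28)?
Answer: 4207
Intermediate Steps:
R = -17297 (R = -3840 - 13457 = -17297)
R - (-24*(-32))*(-28) = -17297 - (-24*(-32))*(-28) = -17297 - 768*(-28) = -17297 - 1*(-21504) = -17297 + 21504 = 4207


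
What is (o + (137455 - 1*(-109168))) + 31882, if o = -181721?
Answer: 96784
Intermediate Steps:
(o + (137455 - 1*(-109168))) + 31882 = (-181721 + (137455 - 1*(-109168))) + 31882 = (-181721 + (137455 + 109168)) + 31882 = (-181721 + 246623) + 31882 = 64902 + 31882 = 96784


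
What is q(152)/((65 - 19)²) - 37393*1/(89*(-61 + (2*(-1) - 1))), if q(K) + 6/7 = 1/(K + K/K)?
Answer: 21184043423/3227120064 ≈ 6.5644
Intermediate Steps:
q(K) = -6/7 + 1/(1 + K) (q(K) = -6/7 + 1/(K + K/K) = -6/7 + 1/(K + 1) = -6/7 + 1/(1 + K))
q(152)/((65 - 19)²) - 37393*1/(89*(-61 + (2*(-1) - 1))) = ((1 - 6*152)/(7*(1 + 152)))/((65 - 19)²) - 37393*1/(89*(-61 + (2*(-1) - 1))) = ((⅐)*(1 - 912)/153)/(46²) - 37393*1/(89*(-61 + (-2 - 1))) = ((⅐)*(1/153)*(-911))/2116 - 37393*1/(89*(-61 - 3)) = -911/1071*1/2116 - 37393/((-64*89)) = -911/2266236 - 37393/(-5696) = -911/2266236 - 37393*(-1/5696) = -911/2266236 + 37393/5696 = 21184043423/3227120064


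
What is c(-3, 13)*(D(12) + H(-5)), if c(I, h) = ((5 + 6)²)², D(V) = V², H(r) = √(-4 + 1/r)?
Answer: 2108304 + 14641*I*√105/5 ≈ 2.1083e+6 + 30005.0*I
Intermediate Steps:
c(I, h) = 14641 (c(I, h) = (11²)² = 121² = 14641)
c(-3, 13)*(D(12) + H(-5)) = 14641*(12² + √(-4 + 1/(-5))) = 14641*(144 + √(-4 - ⅕)) = 14641*(144 + √(-21/5)) = 14641*(144 + I*√105/5) = 2108304 + 14641*I*√105/5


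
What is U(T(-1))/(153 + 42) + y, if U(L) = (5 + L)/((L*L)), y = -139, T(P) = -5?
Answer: -139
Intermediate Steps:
U(L) = (5 + L)/L**2 (U(L) = (5 + L)/(L**2) = (5 + L)/L**2)
U(T(-1))/(153 + 42) + y = ((5 - 5)/(-5)**2)/(153 + 42) - 139 = ((1/25)*0)/195 - 139 = 0*(1/195) - 139 = 0 - 139 = -139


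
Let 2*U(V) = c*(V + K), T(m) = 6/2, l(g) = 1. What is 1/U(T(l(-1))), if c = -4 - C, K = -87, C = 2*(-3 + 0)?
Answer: -1/84 ≈ -0.011905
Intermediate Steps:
T(m) = 3 (T(m) = 6*(½) = 3)
C = -6 (C = 2*(-3) = -6)
c = 2 (c = -4 - 1*(-6) = -4 + 6 = 2)
U(V) = -87 + V (U(V) = (2*(V - 87))/2 = (2*(-87 + V))/2 = (-174 + 2*V)/2 = -87 + V)
1/U(T(l(-1))) = 1/(-87 + 3) = 1/(-84) = -1/84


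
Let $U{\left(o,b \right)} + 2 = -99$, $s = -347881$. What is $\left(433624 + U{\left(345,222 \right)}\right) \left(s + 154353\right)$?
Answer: $-83898839144$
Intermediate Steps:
$U{\left(o,b \right)} = -101$ ($U{\left(o,b \right)} = -2 - 99 = -101$)
$\left(433624 + U{\left(345,222 \right)}\right) \left(s + 154353\right) = \left(433624 - 101\right) \left(-347881 + 154353\right) = 433523 \left(-193528\right) = -83898839144$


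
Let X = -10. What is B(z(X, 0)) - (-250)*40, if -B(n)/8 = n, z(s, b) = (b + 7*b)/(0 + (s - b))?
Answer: 10000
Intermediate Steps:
z(s, b) = 8*b/(s - b) (z(s, b) = (8*b)/(s - b) = 8*b/(s - b))
B(n) = -8*n
B(z(X, 0)) - (-250)*40 = -64*0/(-10 - 1*0) - (-250)*40 = -64*0/(-10 + 0) - 1*(-10000) = -64*0/(-10) + 10000 = -64*0*(-1)/10 + 10000 = -8*0 + 10000 = 0 + 10000 = 10000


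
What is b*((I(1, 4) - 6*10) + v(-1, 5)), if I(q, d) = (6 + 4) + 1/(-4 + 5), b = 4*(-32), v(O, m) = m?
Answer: 5632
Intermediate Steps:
b = -128
I(q, d) = 11 (I(q, d) = 10 + 1/1 = 10 + 1 = 11)
b*((I(1, 4) - 6*10) + v(-1, 5)) = -128*((11 - 6*10) + 5) = -128*((11 - 60) + 5) = -128*(-49 + 5) = -128*(-44) = 5632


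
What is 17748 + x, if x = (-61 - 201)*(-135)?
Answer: 53118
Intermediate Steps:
x = 35370 (x = -262*(-135) = 35370)
17748 + x = 17748 + 35370 = 53118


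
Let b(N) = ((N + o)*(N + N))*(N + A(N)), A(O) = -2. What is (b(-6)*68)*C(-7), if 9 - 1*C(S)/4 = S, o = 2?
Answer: -1671168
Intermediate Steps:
C(S) = 36 - 4*S
b(N) = 2*N*(-2 + N)*(2 + N) (b(N) = ((N + 2)*(N + N))*(N - 2) = ((2 + N)*(2*N))*(-2 + N) = (2*N*(2 + N))*(-2 + N) = 2*N*(-2 + N)*(2 + N))
(b(-6)*68)*C(-7) = ((2*(-6)*(-4 + (-6)²))*68)*(36 - 4*(-7)) = ((2*(-6)*(-4 + 36))*68)*(36 + 28) = ((2*(-6)*32)*68)*64 = -384*68*64 = -26112*64 = -1671168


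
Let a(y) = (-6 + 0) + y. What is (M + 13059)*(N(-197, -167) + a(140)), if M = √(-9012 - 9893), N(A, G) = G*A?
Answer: 431377947 + 33033*I*√18905 ≈ 4.3138e+8 + 4.5419e+6*I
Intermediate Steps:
N(A, G) = A*G
M = I*√18905 (M = √(-18905) = I*√18905 ≈ 137.5*I)
a(y) = -6 + y
(M + 13059)*(N(-197, -167) + a(140)) = (I*√18905 + 13059)*(-197*(-167) + (-6 + 140)) = (13059 + I*√18905)*(32899 + 134) = (13059 + I*√18905)*33033 = 431377947 + 33033*I*√18905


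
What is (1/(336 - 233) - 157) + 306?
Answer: 15348/103 ≈ 149.01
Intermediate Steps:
(1/(336 - 233) - 157) + 306 = (1/103 - 157) + 306 = -16170/103 + 306 = 15348/103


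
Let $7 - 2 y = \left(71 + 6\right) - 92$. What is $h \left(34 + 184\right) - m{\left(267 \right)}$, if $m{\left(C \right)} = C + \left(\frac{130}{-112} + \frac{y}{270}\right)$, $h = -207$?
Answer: $- \frac{343162613}{7560} \approx -45392.0$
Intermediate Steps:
$y = 11$ ($y = \frac{7}{2} - \frac{\left(71 + 6\right) - 92}{2} = \frac{7}{2} - \frac{77 - 92}{2} = \frac{7}{2} - - \frac{15}{2} = \frac{7}{2} + \frac{15}{2} = 11$)
$m{\left(C \right)} = - \frac{8467}{7560} + C$ ($m{\left(C \right)} = C + \left(\frac{130}{-112} + \frac{11}{270}\right) = C + \left(130 \left(- \frac{1}{112}\right) + 11 \cdot \frac{1}{270}\right) = C + \left(- \frac{65}{56} + \frac{11}{270}\right) = C - \frac{8467}{7560} = - \frac{8467}{7560} + C$)
$h \left(34 + 184\right) - m{\left(267 \right)} = - 207 \left(34 + 184\right) - \left(- \frac{8467}{7560} + 267\right) = \left(-207\right) 218 - \frac{2010053}{7560} = -45126 - \frac{2010053}{7560} = - \frac{343162613}{7560}$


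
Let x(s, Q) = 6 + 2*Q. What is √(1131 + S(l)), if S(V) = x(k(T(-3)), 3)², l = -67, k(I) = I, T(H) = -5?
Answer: 5*√51 ≈ 35.707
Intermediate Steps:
S(V) = 144 (S(V) = (6 + 2*3)² = (6 + 6)² = 12² = 144)
√(1131 + S(l)) = √(1131 + 144) = √1275 = 5*√51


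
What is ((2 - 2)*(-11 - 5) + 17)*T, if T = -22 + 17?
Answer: -85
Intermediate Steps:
T = -5
((2 - 2)*(-11 - 5) + 17)*T = ((2 - 2)*(-11 - 5) + 17)*(-5) = (0*(-16) + 17)*(-5) = (0 + 17)*(-5) = 17*(-5) = -85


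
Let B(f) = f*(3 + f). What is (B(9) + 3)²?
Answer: 12321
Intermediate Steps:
(B(9) + 3)² = (9*(3 + 9) + 3)² = (9*12 + 3)² = (108 + 3)² = 111² = 12321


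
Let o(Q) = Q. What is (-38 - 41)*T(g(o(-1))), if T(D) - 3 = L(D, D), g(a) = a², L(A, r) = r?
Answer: -316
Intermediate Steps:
T(D) = 3 + D
(-38 - 41)*T(g(o(-1))) = (-38 - 41)*(3 + (-1)²) = -79*(3 + 1) = -79*4 = -316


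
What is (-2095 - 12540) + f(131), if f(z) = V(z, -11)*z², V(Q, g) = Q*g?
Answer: -24743636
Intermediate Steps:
f(z) = -11*z³ (f(z) = (z*(-11))*z² = (-11*z)*z² = -11*z³)
(-2095 - 12540) + f(131) = (-2095 - 12540) - 11*131³ = -14635 - 11*2248091 = -14635 - 24729001 = -24743636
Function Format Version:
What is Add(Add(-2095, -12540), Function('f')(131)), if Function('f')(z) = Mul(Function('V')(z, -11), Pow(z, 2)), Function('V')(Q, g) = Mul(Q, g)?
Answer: -24743636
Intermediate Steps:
Function('f')(z) = Mul(-11, Pow(z, 3)) (Function('f')(z) = Mul(Mul(z, -11), Pow(z, 2)) = Mul(Mul(-11, z), Pow(z, 2)) = Mul(-11, Pow(z, 3)))
Add(Add(-2095, -12540), Function('f')(131)) = Add(Add(-2095, -12540), Mul(-11, Pow(131, 3))) = Add(-14635, Mul(-11, 2248091)) = Add(-14635, -24729001) = -24743636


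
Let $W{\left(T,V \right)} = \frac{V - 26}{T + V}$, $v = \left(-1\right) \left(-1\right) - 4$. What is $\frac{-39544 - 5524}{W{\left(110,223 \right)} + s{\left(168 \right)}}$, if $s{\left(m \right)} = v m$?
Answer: $\frac{15007644}{167635} \approx 89.526$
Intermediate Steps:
$v = -3$ ($v = 1 - 4 = -3$)
$s{\left(m \right)} = - 3 m$
$W{\left(T,V \right)} = \frac{-26 + V}{T + V}$
$\frac{-39544 - 5524}{W{\left(110,223 \right)} + s{\left(168 \right)}} = \frac{-39544 - 5524}{\frac{-26 + 223}{110 + 223} - 504} = - \frac{45068}{\frac{1}{333} \cdot 197 - 504} = - \frac{45068}{\frac{197}{333} - 504} = - \frac{45068}{- \frac{167635}{333}} = \left(-45068\right) \left(- \frac{333}{167635}\right) = \frac{15007644}{167635}$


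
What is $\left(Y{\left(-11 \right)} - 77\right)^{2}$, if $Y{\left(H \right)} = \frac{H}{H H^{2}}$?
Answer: $\frac{86787856}{14641} \approx 5927.7$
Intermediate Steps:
$Y{\left(H \right)} = \frac{1}{H^{2}}$ ($Y{\left(H \right)} = \frac{H}{H^{3}} = \frac{1}{H^{2}}$)
$\left(Y{\left(-11 \right)} - 77\right)^{2} = \left(\frac{1}{121} - 77\right)^{2} = \left(- \frac{9316}{121}\right)^{2} = \frac{86787856}{14641}$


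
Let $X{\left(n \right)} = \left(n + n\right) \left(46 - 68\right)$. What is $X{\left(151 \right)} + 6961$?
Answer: $317$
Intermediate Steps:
$X{\left(n \right)} = - 44 n$ ($X{\left(n \right)} = 2 n \left(-22\right) = - 44 n$)
$X{\left(151 \right)} + 6961 = \left(-44\right) 151 + 6961 = -6644 + 6961 = 317$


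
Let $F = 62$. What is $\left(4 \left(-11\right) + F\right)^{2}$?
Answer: $324$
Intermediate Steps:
$\left(4 \left(-11\right) + F\right)^{2} = \left(4 \left(-11\right) + 62\right)^{2} = \left(-44 + 62\right)^{2} = 18^{2} = 324$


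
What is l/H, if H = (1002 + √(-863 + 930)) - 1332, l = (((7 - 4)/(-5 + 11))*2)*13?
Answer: -4290/108833 - 13*√67/108833 ≈ -0.040396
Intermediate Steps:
l = 13 (l = ((3/6)*2)*13 = ((3*(⅙))*2)*13 = ((½)*2)*13 = 1*13 = 13)
H = -330 + √67 (H = (1002 + √67) - 1332 = -330 + √67 ≈ -321.81)
l/H = 13/(-330 + √67)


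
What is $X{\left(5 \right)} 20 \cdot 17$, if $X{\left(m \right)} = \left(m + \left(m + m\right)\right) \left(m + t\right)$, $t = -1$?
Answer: $20400$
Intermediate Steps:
$X{\left(m \right)} = 3 m \left(-1 + m\right)$ ($X{\left(m \right)} = \left(m + \left(m + m\right)\right) \left(m - 1\right) = \left(m + 2 m\right) \left(-1 + m\right) = 3 m \left(-1 + m\right)$)
$X{\left(5 \right)} 20 \cdot 17 = 3 \cdot 5 \left(-1 + 5\right) 20 \cdot 17 = 3 \cdot 5 \cdot 4 \cdot 20 \cdot 17 = 60 \cdot 20 \cdot 17 = 1200 \cdot 17 = 20400$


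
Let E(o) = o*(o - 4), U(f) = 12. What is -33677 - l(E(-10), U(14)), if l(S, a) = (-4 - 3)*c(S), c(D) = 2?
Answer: -33663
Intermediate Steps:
E(o) = o*(-4 + o)
l(S, a) = -14 (l(S, a) = (-4 - 3)*2 = -7*2 = -14)
-33677 - l(E(-10), U(14)) = -33677 - 1*(-14) = -33677 + 14 = -33663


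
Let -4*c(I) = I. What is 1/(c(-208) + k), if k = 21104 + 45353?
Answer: 1/66509 ≈ 1.5036e-5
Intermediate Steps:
c(I) = -I/4
k = 66457
1/(c(-208) + k) = 1/(-¼*(-208) + 66457) = 1/(52 + 66457) = 1/66509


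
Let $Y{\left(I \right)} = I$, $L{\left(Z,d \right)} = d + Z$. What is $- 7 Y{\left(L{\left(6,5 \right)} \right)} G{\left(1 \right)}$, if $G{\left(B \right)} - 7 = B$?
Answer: $-616$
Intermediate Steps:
$G{\left(B \right)} = 7 + B$
$L{\left(Z,d \right)} = Z + d$
$- 7 Y{\left(L{\left(6,5 \right)} \right)} G{\left(1 \right)} = - 7 \left(6 + 5\right) \left(7 + 1\right) = \left(-7\right) 11 \cdot 8 = \left(-77\right) 8 = -616$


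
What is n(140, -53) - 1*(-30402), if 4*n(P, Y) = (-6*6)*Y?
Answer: 30879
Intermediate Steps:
n(P, Y) = -9*Y (n(P, Y) = ((-6*6)*Y)/4 = (-36*Y)/4 = -9*Y)
n(140, -53) - 1*(-30402) = -9*(-53) - 1*(-30402) = 477 + 30402 = 30879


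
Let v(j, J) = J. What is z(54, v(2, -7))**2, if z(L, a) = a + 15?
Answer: 64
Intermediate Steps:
z(L, a) = 15 + a
z(54, v(2, -7))**2 = (15 - 7)**2 = 8**2 = 64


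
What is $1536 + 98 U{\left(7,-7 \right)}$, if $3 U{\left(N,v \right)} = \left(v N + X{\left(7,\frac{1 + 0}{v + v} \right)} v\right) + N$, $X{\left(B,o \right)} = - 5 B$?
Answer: $\frac{24502}{3} \approx 8167.3$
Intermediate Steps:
$U{\left(N,v \right)} = - \frac{35 v}{3} + \frac{N}{3} + \frac{N v}{3}$ ($U{\left(N,v \right)} = \frac{\left(v N + \left(-5\right) 7 v\right) + N}{3} = \frac{\left(N v - 35 v\right) + N}{3} = \frac{\left(- 35 v + N v\right) + N}{3} = \frac{N - 35 v + N v}{3} = - \frac{35 v}{3} + \frac{N}{3} + \frac{N v}{3}$)
$1536 + 98 U{\left(7,-7 \right)} = 1536 + 98 \left(\left(- \frac{35}{3}\right) \left(-7\right) + \frac{1}{3} \cdot 7 + \frac{1}{3} \cdot 7 \left(-7\right)\right) = 1536 + 98 \left(\frac{245}{3} + \frac{7}{3} - \frac{49}{3}\right) = 1536 + 98 \cdot \frac{203}{3} = 1536 + \frac{19894}{3} = \frac{24502}{3}$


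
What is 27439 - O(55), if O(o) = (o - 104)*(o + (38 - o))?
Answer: 29301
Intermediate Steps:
O(o) = -3952 + 38*o (O(o) = (-104 + o)*38 = -3952 + 38*o)
27439 - O(55) = 27439 - (-3952 + 38*55) = 27439 - (-3952 + 2090) = 27439 - 1*(-1862) = 27439 + 1862 = 29301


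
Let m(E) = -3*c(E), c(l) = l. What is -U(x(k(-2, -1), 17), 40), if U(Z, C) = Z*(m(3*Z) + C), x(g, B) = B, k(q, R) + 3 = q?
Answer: 1921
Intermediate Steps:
k(q, R) = -3 + q
m(E) = -3*E
U(Z, C) = Z*(C - 9*Z) (U(Z, C) = Z*(-9*Z + C) = Z*(C - 9*Z))
-U(x(k(-2, -1), 17), 40) = -17*(40 - 9*17) = -17*(40 - 153) = -17*(-113) = -1*(-1921) = 1921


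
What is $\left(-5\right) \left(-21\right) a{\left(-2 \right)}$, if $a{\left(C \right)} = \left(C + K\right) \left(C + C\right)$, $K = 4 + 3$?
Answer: $-2100$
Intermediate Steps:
$K = 7$
$a{\left(C \right)} = 2 C \left(7 + C\right)$ ($a{\left(C \right)} = \left(C + 7\right) \left(C + C\right) = \left(7 + C\right) 2 C = 2 C \left(7 + C\right)$)
$\left(-5\right) \left(-21\right) a{\left(-2 \right)} = \left(-5\right) \left(-21\right) 2 \left(-2\right) \left(7 - 2\right) = 105 \cdot 2 \left(-2\right) 5 = 105 \left(-20\right) = -2100$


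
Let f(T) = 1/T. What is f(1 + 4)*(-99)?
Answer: -99/5 ≈ -19.800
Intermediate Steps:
f(T) = 1/T
f(1 + 4)*(-99) = -99/(1 + 4) = -99/5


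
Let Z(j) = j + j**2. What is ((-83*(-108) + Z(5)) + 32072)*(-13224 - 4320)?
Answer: -720461904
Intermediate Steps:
((-83*(-108) + Z(5)) + 32072)*(-13224 - 4320) = ((-83*(-108) + 5*(1 + 5)) + 32072)*(-13224 - 4320) = ((8964 + 5*6) + 32072)*(-17544) = ((8964 + 30) + 32072)*(-17544) = (8994 + 32072)*(-17544) = 41066*(-17544) = -720461904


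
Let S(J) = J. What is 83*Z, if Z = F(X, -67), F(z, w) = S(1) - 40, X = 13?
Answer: -3237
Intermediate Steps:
F(z, w) = -39 (F(z, w) = 1 - 40 = -39)
Z = -39
83*Z = 83*(-39) = -3237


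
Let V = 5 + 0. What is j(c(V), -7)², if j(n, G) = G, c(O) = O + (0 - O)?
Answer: 49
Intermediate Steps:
V = 5
c(O) = 0 (c(O) = O - O = 0)
j(c(V), -7)² = (-7)² = 49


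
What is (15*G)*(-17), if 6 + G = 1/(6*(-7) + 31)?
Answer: 17085/11 ≈ 1553.2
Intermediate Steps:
G = -67/11 (G = -6 + 1/(6*(-7) + 31) = -6 + 1/(-42 + 31) = -6 + 1/(-11) = -6 - 1/11 = -67/11 ≈ -6.0909)
(15*G)*(-17) = (15*(-67/11))*(-17) = -1005/11*(-17) = 17085/11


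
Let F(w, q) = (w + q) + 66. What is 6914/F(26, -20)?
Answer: 3457/36 ≈ 96.028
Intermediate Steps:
F(w, q) = 66 + q + w (F(w, q) = (q + w) + 66 = 66 + q + w)
6914/F(26, -20) = 6914/(66 - 20 + 26) = 6914/72 = 6914*(1/72) = 3457/36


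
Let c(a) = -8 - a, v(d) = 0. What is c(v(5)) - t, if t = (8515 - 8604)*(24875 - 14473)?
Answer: 925770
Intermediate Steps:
t = -925778 (t = -89*10402 = -925778)
c(v(5)) - t = (-8 - 1*0) - 1*(-925778) = (-8 + 0) + 925778 = -8 + 925778 = 925770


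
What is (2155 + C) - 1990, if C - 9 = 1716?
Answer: 1890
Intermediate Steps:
C = 1725 (C = 9 + 1716 = 1725)
(2155 + C) - 1990 = (2155 + 1725) - 1990 = 3880 - 1990 = 1890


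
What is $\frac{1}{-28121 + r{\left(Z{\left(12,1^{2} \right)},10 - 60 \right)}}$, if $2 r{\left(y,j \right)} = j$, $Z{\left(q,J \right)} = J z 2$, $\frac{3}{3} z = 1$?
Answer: $- \frac{1}{28146} \approx -3.5529 \cdot 10^{-5}$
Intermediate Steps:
$z = 1$
$Z{\left(q,J \right)} = 2 J$ ($Z{\left(q,J \right)} = J 1 \cdot 2 = J 2 = 2 J$)
$r{\left(y,j \right)} = \frac{j}{2}$
$\frac{1}{-28121 + r{\left(Z{\left(12,1^{2} \right)},10 - 60 \right)}} = \frac{1}{-28121 + \frac{10 - 60}{2}} = \frac{1}{-28121 + \frac{1}{2} \left(-50\right)} = \frac{1}{-28121 - 25} = \frac{1}{-28146} = - \frac{1}{28146}$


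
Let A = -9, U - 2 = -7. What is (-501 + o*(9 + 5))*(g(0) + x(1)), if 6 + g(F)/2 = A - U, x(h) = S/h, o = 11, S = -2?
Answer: 7634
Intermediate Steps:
U = -5 (U = 2 - 7 = -5)
x(h) = -2/h
g(F) = -20 (g(F) = -12 + 2*(-9 - 1*(-5)) = -12 + 2*(-9 + 5) = -12 + 2*(-4) = -12 - 8 = -20)
(-501 + o*(9 + 5))*(g(0) + x(1)) = (-501 + 11*(9 + 5))*(-20 - 2/1) = (-501 + 11*14)*(-20 - 2*1) = (-501 + 154)*(-20 - 2) = -347*(-22) = 7634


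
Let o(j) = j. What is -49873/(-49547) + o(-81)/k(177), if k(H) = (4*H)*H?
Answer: 693985729/689892428 ≈ 1.0059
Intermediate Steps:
k(H) = 4*H²
-49873/(-49547) + o(-81)/k(177) = -49873/(-49547) - 81/(4*177²) = -49873*(-1/49547) - 81/(4*31329) = 49873/49547 - 81/125316 = 49873/49547 - 81*1/125316 = 49873/49547 - 9/13924 = 693985729/689892428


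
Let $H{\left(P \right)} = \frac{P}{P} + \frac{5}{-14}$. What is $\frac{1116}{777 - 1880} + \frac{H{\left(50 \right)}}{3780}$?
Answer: $- \frac{6560977}{6485640} \approx -1.0116$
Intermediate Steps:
$H{\left(P \right)} = \frac{9}{14}$ ($H{\left(P \right)} = 1 + 5 \left(- \frac{1}{14}\right) = 1 - \frac{5}{14} = \frac{9}{14}$)
$\frac{1116}{777 - 1880} + \frac{H{\left(50 \right)}}{3780} = \frac{1116}{777 - 1880} + \frac{9}{14 \cdot 3780} = \frac{1116}{-1103} + \frac{9}{14} \cdot \frac{1}{3780} = 1116 \left(- \frac{1}{1103}\right) + \frac{1}{5880} = - \frac{1116}{1103} + \frac{1}{5880} = - \frac{6560977}{6485640}$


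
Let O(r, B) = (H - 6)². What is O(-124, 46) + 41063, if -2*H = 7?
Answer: 164613/4 ≈ 41153.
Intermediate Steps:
H = -7/2 (H = -½*7 = -7/2 ≈ -3.5000)
O(r, B) = 361/4 (O(r, B) = (-7/2 - 6)² = (-19/2)² = 361/4)
O(-124, 46) + 41063 = 361/4 + 41063 = 164613/4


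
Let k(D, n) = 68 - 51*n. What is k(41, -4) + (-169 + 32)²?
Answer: 19041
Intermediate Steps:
k(D, n) = 68 - 51*n
k(41, -4) + (-169 + 32)² = (68 - 51*(-4)) + (-169 + 32)² = (68 + 204) + (-137)² = 272 + 18769 = 19041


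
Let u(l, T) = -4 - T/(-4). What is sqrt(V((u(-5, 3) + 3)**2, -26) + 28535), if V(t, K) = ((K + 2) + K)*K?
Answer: 3*sqrt(3315) ≈ 172.73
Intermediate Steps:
u(l, T) = -4 + T/4 (u(l, T) = -4 - T*(-1)/4 = -4 - (-1)*T/4 = -4 + T/4)
V(t, K) = K*(2 + 2*K) (V(t, K) = ((2 + K) + K)*K = (2 + 2*K)*K = K*(2 + 2*K))
sqrt(V((u(-5, 3) + 3)**2, -26) + 28535) = sqrt(2*(-26)*(1 - 26) + 28535) = sqrt(2*(-26)*(-25) + 28535) = sqrt(1300 + 28535) = sqrt(29835) = 3*sqrt(3315)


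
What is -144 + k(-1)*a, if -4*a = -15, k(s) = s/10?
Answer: -1155/8 ≈ -144.38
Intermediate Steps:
k(s) = s/10 (k(s) = s*(⅒) = s/10)
a = 15/4 (a = -¼*(-15) = 15/4 ≈ 3.7500)
-144 + k(-1)*a = -144 + ((⅒)*(-1))*(15/4) = -144 - ⅒*15/4 = -144 - 3/8 = -1155/8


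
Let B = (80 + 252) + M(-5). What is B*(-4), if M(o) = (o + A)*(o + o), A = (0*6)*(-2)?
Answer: -1528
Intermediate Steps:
A = 0 (A = 0*(-2) = 0)
M(o) = 2*o² (M(o) = (o + 0)*(o + o) = o*(2*o) = 2*o²)
B = 382 (B = (80 + 252) + 2*(-5)² = 332 + 2*25 = 332 + 50 = 382)
B*(-4) = 382*(-4) = -1528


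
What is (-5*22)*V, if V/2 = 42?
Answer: -9240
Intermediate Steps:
V = 84 (V = 2*42 = 84)
(-5*22)*V = -5*22*84 = -110*84 = -9240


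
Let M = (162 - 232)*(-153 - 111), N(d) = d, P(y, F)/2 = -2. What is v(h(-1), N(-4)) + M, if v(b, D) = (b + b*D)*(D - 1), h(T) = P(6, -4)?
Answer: 18420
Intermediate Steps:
P(y, F) = -4 (P(y, F) = 2*(-2) = -4)
h(T) = -4
M = 18480 (M = -70*(-264) = 18480)
v(b, D) = (-1 + D)*(b + D*b) (v(b, D) = (b + D*b)*(-1 + D) = (-1 + D)*(b + D*b))
v(h(-1), N(-4)) + M = -4*(-1 + (-4)²) + 18480 = -4*(-1 + 16) + 18480 = -4*15 + 18480 = -60 + 18480 = 18420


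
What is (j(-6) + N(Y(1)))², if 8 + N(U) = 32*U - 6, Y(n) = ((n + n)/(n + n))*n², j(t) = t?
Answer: 144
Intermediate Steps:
Y(n) = n² (Y(n) = ((2*n)/((2*n)))*n² = ((2*n)*(1/(2*n)))*n² = 1*n² = n²)
N(U) = -14 + 32*U (N(U) = -8 + (32*U - 6) = -8 + (-6 + 32*U) = -14 + 32*U)
(j(-6) + N(Y(1)))² = (-6 + (-14 + 32*1²))² = (-6 + (-14 + 32*1))² = (-6 + (-14 + 32))² = (-6 + 18)² = 12² = 144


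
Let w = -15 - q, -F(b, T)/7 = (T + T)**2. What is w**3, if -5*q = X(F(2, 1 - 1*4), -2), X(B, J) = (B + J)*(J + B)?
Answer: 267600434118121/125 ≈ 2.1408e+12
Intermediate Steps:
F(b, T) = -28*T**2 (F(b, T) = -7*(T + T)**2 = -7*4*T**2 = -28*T**2)
X(B, J) = (B + J)**2 (X(B, J) = (B + J)*(B + J) = (B + J)**2)
q = -64516/5 (q = -(-28*(1 - 1*4)**2 - 2)**2/5 = -(-28*(1 - 4)**2 - 2)**2/5 = -(-28*(-3)**2 - 2)**2/5 = -(-28*9 - 2)**2/5 = -(-252 - 2)**2/5 = -1/5*(-254)**2 = -1/5*64516 = -64516/5 ≈ -12903.)
w = 64441/5 (w = -15 - 1*(-64516/5) = -15 + 64516/5 = 64441/5 ≈ 12888.)
w**3 = (64441/5)**3 = 267600434118121/125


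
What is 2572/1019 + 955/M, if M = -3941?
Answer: 9163107/4015879 ≈ 2.2817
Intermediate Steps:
2572/1019 + 955/M = 2572/1019 + 955/(-3941) = 2572*(1/1019) + 955*(-1/3941) = 2572/1019 - 955/3941 = 9163107/4015879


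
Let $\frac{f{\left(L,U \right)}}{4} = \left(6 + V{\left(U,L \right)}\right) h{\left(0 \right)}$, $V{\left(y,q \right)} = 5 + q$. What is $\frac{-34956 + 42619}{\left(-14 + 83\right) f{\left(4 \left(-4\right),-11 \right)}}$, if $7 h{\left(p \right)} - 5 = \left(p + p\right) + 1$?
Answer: $- \frac{53641}{8280} \approx -6.4784$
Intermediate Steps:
$h{\left(p \right)} = \frac{6}{7} + \frac{2 p}{7}$ ($h{\left(p \right)} = \frac{5}{7} + \frac{\left(p + p\right) + 1}{7} = \frac{5}{7} + \frac{2 p + 1}{7} = \frac{5}{7} + \frac{1 + 2 p}{7} = \frac{5}{7} + \left(\frac{1}{7} + \frac{2 p}{7}\right) = \frac{6}{7} + \frac{2 p}{7}$)
$f{\left(L,U \right)} = \frac{264}{7} + \frac{24 L}{7}$ ($f{\left(L,U \right)} = 4 \left(6 + \left(5 + L\right)\right) \left(\frac{6}{7} + \frac{2}{7} \cdot 0\right) = 4 \left(11 + L\right) \left(\frac{6}{7} + 0\right) = 4 \left(11 + L\right) \frac{6}{7} = 4 \left(\frac{66}{7} + \frac{6 L}{7}\right) = \frac{264}{7} + \frac{24 L}{7}$)
$\frac{-34956 + 42619}{\left(-14 + 83\right) f{\left(4 \left(-4\right),-11 \right)}} = \frac{-34956 + 42619}{\left(-14 + 83\right) \left(\frac{264}{7} + \frac{24 \cdot 4 \left(-4\right)}{7}\right)} = \frac{7663}{69 \left(\frac{264}{7} + \frac{24}{7} \left(-16\right)\right)} = \frac{7663}{69 \left(\frac{264}{7} - \frac{384}{7}\right)} = \frac{7663}{69 \left(- \frac{120}{7}\right)} = \frac{7663}{- \frac{8280}{7}} = 7663 \left(- \frac{7}{8280}\right) = - \frac{53641}{8280}$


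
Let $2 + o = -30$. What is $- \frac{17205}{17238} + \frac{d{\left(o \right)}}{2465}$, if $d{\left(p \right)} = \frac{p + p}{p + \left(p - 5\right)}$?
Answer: $- \frac{57357043}{57488730} \approx -0.99771$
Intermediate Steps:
$o = -32$ ($o = -2 - 30 = -32$)
$d{\left(p \right)} = \frac{2 p}{-5 + 2 p}$ ($d{\left(p \right)} = \frac{2 p}{p + \left(p - 5\right)} = \frac{2 p}{p + \left(-5 + p\right)} = \frac{2 p}{-5 + 2 p}$)
$- \frac{17205}{17238} + \frac{d{\left(o \right)}}{2465} = - \frac{17205}{17238} + \frac{2 \left(-32\right) \frac{1}{-5 + 2 \left(-32\right)}}{2465} = \left(-17205\right) \frac{1}{17238} + 2 \left(-32\right) \frac{1}{-5 - 64} \cdot \frac{1}{2465} = - \frac{5735}{5746} + 2 \left(-32\right) \frac{1}{-69} \cdot \frac{1}{2465} = - \frac{5735}{5746} + 2 \left(-32\right) \left(- \frac{1}{69}\right) \frac{1}{2465} = - \frac{5735}{5746} + \frac{64}{69} \cdot \frac{1}{2465} = - \frac{5735}{5746} + \frac{64}{170085} = - \frac{57357043}{57488730}$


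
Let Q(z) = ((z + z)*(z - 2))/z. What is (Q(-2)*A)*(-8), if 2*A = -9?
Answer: -288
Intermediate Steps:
A = -9/2 (A = (½)*(-9) = -9/2 ≈ -4.5000)
Q(z) = -4 + 2*z (Q(z) = ((2*z)*(-2 + z))/z = (2*z*(-2 + z))/z = -4 + 2*z)
(Q(-2)*A)*(-8) = ((-4 + 2*(-2))*(-9/2))*(-8) = ((-4 - 4)*(-9/2))*(-8) = -8*(-9/2)*(-8) = 36*(-8) = -288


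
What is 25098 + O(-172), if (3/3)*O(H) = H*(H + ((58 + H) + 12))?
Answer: 72226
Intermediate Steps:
O(H) = H*(70 + 2*H) (O(H) = H*(H + ((58 + H) + 12)) = H*(H + (70 + H)) = H*(70 + 2*H))
25098 + O(-172) = 25098 + 2*(-172)*(35 - 172) = 25098 + 2*(-172)*(-137) = 25098 + 47128 = 72226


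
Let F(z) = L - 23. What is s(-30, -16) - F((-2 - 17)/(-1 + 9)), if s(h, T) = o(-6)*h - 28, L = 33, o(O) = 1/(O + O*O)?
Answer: -39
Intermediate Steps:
o(O) = 1/(O + O²)
F(z) = 10 (F(z) = 33 - 23 = 10)
s(h, T) = -28 + h/30 (s(h, T) = (1/((-6)*(1 - 6)))*h - 28 = (-⅙/(-5))*h - 28 = (-⅙*(-⅕))*h - 28 = h/30 - 28 = -28 + h/30)
s(-30, -16) - F((-2 - 17)/(-1 + 9)) = (-28 + (1/30)*(-30)) - 1*10 = (-28 - 1) - 10 = -29 - 10 = -39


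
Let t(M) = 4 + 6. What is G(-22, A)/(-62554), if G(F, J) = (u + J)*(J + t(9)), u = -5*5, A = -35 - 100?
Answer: -10000/31277 ≈ -0.31972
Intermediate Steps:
A = -135
u = -25
t(M) = 10
G(F, J) = (-25 + J)*(10 + J) (G(F, J) = (-25 + J)*(J + 10) = (-25 + J)*(10 + J))
G(-22, A)/(-62554) = (-250 + (-135)² - 15*(-135))/(-62554) = (-250 + 18225 + 2025)*(-1/62554) = 20000*(-1/62554) = -10000/31277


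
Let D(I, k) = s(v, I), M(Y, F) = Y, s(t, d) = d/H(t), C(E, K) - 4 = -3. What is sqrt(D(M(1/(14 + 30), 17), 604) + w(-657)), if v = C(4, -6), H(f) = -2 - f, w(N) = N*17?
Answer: I*sqrt(48652197)/66 ≈ 105.68*I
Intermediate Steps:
C(E, K) = 1 (C(E, K) = 4 - 3 = 1)
w(N) = 17*N
v = 1
s(t, d) = d/(-2 - t)
D(I, k) = -I/3 (D(I, k) = -I/(2 + 1) = -1*I/3 = -1*I*1/3 = -I/3)
sqrt(D(M(1/(14 + 30), 17), 604) + w(-657)) = sqrt(-1/(3*(14 + 30)) + 17*(-657)) = sqrt(-1/3/44 - 11169) = sqrt(-1/3*1/44 - 11169) = sqrt(-1/132 - 11169) = sqrt(-1474309/132) = I*sqrt(48652197)/66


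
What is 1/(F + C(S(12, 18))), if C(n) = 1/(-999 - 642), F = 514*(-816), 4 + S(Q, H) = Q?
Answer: -1641/688274785 ≈ -2.3842e-6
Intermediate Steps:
S(Q, H) = -4 + Q
F = -419424
C(n) = -1/1641 (C(n) = 1/(-1641) = -1/1641)
1/(F + C(S(12, 18))) = 1/(-419424 - 1/1641) = 1/(-688274785/1641) = -1641/688274785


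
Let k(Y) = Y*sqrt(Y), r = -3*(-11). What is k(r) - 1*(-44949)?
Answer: 44949 + 33*sqrt(33) ≈ 45139.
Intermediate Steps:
r = 33
k(Y) = Y**(3/2)
k(r) - 1*(-44949) = 33**(3/2) - 1*(-44949) = 33*sqrt(33) + 44949 = 44949 + 33*sqrt(33)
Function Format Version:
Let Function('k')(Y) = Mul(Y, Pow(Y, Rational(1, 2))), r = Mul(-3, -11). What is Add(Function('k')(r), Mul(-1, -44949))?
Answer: Add(44949, Mul(33, Pow(33, Rational(1, 2)))) ≈ 45139.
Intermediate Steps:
r = 33
Function('k')(Y) = Pow(Y, Rational(3, 2))
Add(Function('k')(r), Mul(-1, -44949)) = Add(Pow(33, Rational(3, 2)), Mul(-1, -44949)) = Add(Mul(33, Pow(33, Rational(1, 2))), 44949) = Add(44949, Mul(33, Pow(33, Rational(1, 2))))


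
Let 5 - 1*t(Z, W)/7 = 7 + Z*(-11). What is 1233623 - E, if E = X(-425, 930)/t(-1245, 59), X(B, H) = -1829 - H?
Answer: 118278536858/95879 ≈ 1.2336e+6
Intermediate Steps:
t(Z, W) = -14 + 77*Z (t(Z, W) = 35 - 7*(7 + Z*(-11)) = 35 - 7*(7 - 11*Z) = 35 + (-49 + 77*Z) = -14 + 77*Z)
E = 2759/95879 (E = (-1829 - 1*930)/(-14 + 77*(-1245)) = (-1829 - 930)/(-14 - 95865) = -2759/(-95879) = -2759*(-1/95879) = 2759/95879 ≈ 0.028776)
1233623 - E = 1233623 - 1*2759/95879 = 1233623 - 2759/95879 = 118278536858/95879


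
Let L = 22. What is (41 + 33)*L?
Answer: 1628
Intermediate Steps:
(41 + 33)*L = (41 + 33)*22 = 74*22 = 1628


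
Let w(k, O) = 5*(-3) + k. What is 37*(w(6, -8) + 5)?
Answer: -148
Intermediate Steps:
w(k, O) = -15 + k
37*(w(6, -8) + 5) = 37*((-15 + 6) + 5) = 37*(-9 + 5) = 37*(-4) = -148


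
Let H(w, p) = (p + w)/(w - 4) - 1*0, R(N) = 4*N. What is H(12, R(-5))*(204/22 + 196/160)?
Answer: -4619/440 ≈ -10.498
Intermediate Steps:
H(w, p) = (p + w)/(-4 + w) (H(w, p) = (p + w)/(-4 + w) + 0 = (p + w)/(-4 + w))
H(12, R(-5))*(204/22 + 196/160) = ((4*(-5) + 12)/(-4 + 12))*(204/22 + 196/160) = ((-20 + 12)/8)*(204*(1/22) + 196*(1/160)) = ((⅛)*(-8))*(102/11 + 49/40) = -1*4619/440 = -4619/440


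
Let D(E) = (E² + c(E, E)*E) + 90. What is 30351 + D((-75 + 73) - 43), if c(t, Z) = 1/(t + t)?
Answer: 64933/2 ≈ 32467.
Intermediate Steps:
c(t, Z) = 1/(2*t)
D(E) = 181/2 + E² (D(E) = (E² + (1/(2*E))*E) + 90 = (E² + ½) + 90 = (½ + E²) + 90 = 181/2 + E²)
30351 + D((-75 + 73) - 43) = 30351 + (181/2 + ((-75 + 73) - 43)²) = 30351 + (181/2 + (-2 - 43)²) = 30351 + (181/2 + (-45)²) = 30351 + (181/2 + 2025) = 30351 + 4231/2 = 64933/2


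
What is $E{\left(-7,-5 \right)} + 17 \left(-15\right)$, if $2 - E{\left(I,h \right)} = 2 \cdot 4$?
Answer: $-261$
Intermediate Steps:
$E{\left(I,h \right)} = -6$ ($E{\left(I,h \right)} = 2 - 2 \cdot 4 = 2 - 8 = -6$)
$E{\left(-7,-5 \right)} + 17 \left(-15\right) = -6 + 17 \left(-15\right) = -6 - 255 = -261$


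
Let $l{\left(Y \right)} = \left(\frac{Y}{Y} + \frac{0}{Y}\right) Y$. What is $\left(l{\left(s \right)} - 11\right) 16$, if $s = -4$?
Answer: $-240$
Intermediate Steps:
$l{\left(Y \right)} = Y$ ($l{\left(Y \right)} = \left(1 + 0\right) Y = 1 Y = Y$)
$\left(l{\left(s \right)} - 11\right) 16 = \left(-4 - 11\right) 16 = \left(-15\right) 16 = -240$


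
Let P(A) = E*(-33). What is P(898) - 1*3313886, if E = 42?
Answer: -3315272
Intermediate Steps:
P(A) = -1386 (P(A) = 42*(-33) = -1386)
P(898) - 1*3313886 = -1386 - 1*3313886 = -1386 - 3313886 = -3315272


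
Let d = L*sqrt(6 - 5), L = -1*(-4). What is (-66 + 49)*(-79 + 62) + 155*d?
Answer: 909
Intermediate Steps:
L = 4
d = 4 (d = 4*sqrt(6 - 5) = 4*sqrt(1) = 4*1 = 4)
(-66 + 49)*(-79 + 62) + 155*d = (-66 + 49)*(-79 + 62) + 155*4 = -17*(-17) + 620 = 289 + 620 = 909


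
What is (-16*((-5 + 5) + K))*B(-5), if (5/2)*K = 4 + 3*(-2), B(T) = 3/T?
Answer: -192/25 ≈ -7.6800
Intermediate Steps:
K = -4/5 (K = 2*(4 + 3*(-2))/5 = 2*(4 - 6)/5 = (2/5)*(-2) = -4/5 ≈ -0.80000)
(-16*((-5 + 5) + K))*B(-5) = (-16*((-5 + 5) - 4/5))*(3/(-5)) = (-16*(0 - 4/5))*(3*(-1/5)) = -16*(-4/5)*(-3/5) = (64/5)*(-3/5) = -192/25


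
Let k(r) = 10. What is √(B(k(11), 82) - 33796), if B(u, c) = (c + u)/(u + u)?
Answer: 3*I*√93865/5 ≈ 183.82*I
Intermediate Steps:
B(u, c) = (c + u)/(2*u) (B(u, c) = (c + u)/((2*u)) = (c + u)*(1/(2*u)) = (c + u)/(2*u))
√(B(k(11), 82) - 33796) = √((½)*(82 + 10)/10 - 33796) = √((½)*(⅒)*92 - 33796) = √(23/5 - 33796) = √(-168957/5) = 3*I*√93865/5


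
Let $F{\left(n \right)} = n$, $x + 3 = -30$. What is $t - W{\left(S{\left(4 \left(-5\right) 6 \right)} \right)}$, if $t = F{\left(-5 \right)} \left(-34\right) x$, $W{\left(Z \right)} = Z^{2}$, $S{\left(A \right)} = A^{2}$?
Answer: $-207365610$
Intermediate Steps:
$x = -33$ ($x = -3 - 30 = -33$)
$t = -5610$ ($t = \left(-5\right) \left(-34\right) \left(-33\right) = 170 \left(-33\right) = -5610$)
$t - W{\left(S{\left(4 \left(-5\right) 6 \right)} \right)} = -5610 - \left(\left(4 \left(-5\right) 6\right)^{2}\right)^{2} = -5610 - \left(\left(\left(-20\right) 6\right)^{2}\right)^{2} = -5610 - \left(\left(-120\right)^{2}\right)^{2} = -5610 - 14400^{2} = -5610 - 207360000 = -207365610$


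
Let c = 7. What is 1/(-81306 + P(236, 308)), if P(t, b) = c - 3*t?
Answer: -1/82007 ≈ -1.2194e-5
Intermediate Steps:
P(t, b) = 7 - 3*t
1/(-81306 + P(236, 308)) = 1/(-81306 + (7 - 3*236)) = 1/(-81306 + (7 - 708)) = 1/(-81306 - 701) = 1/(-82007) = -1/82007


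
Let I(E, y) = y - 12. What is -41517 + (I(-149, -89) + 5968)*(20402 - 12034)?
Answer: 49053539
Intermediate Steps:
I(E, y) = -12 + y
-41517 + (I(-149, -89) + 5968)*(20402 - 12034) = -41517 + ((-12 - 89) + 5968)*(20402 - 12034) = -41517 + (-101 + 5968)*8368 = -41517 + 5867*8368 = -41517 + 49095056 = 49053539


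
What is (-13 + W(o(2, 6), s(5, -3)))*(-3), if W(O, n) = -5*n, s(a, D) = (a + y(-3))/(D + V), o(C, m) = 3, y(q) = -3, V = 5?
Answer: 54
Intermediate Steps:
s(a, D) = (-3 + a)/(5 + D) (s(a, D) = (a - 3)/(D + 5) = (-3 + a)/(5 + D))
(-13 + W(o(2, 6), s(5, -3)))*(-3) = (-13 - 5*(-3 + 5)/(5 - 3))*(-3) = (-13 - 5*2/2)*(-3) = (-13 - 5*1)*(-3) = (-13 - 5)*(-3) = -18*(-3) = 54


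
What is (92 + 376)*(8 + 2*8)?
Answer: 11232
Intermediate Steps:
(92 + 376)*(8 + 2*8) = 468*(8 + 16) = 468*24 = 11232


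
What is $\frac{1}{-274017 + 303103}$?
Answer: $\frac{1}{29086} \approx 3.4381 \cdot 10^{-5}$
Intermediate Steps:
$\frac{1}{-274017 + 303103} = \frac{1}{29086}$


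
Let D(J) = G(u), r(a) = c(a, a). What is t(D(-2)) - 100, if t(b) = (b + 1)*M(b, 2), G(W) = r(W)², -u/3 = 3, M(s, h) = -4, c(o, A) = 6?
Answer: -248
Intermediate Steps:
r(a) = 6
u = -9 (u = -3*3 = -9)
G(W) = 36 (G(W) = 6² = 36)
D(J) = 36
t(b) = -4 - 4*b (t(b) = (b + 1)*(-4) = (1 + b)*(-4) = -4 - 4*b)
t(D(-2)) - 100 = (-4 - 4*36) - 100 = (-4 - 144) - 100 = -148 - 100 = -248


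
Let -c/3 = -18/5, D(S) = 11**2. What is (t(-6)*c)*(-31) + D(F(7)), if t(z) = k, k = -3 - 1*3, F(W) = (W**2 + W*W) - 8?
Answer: 10649/5 ≈ 2129.8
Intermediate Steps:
F(W) = -8 + 2*W**2 (F(W) = (W**2 + W**2) - 8 = 2*W**2 - 8 = -8 + 2*W**2)
k = -6 (k = -3 - 3 = -6)
D(S) = 121
t(z) = -6
c = 54/5 (c = -(-54)/5 = -3*(-18/5) = 54/5 ≈ 10.800)
(t(-6)*c)*(-31) + D(F(7)) = -6*54/5*(-31) + 121 = -324/5*(-31) + 121 = 10044/5 + 121 = 10649/5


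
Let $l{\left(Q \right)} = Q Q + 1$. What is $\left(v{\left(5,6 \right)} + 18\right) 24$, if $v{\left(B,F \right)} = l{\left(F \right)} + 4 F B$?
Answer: $4200$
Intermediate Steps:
$l{\left(Q \right)} = 1 + Q^{2}$ ($l{\left(Q \right)} = Q^{2} + 1 = 1 + Q^{2}$)
$v{\left(B,F \right)} = 1 + F^{2} + 4 B F$ ($v{\left(B,F \right)} = \left(1 + F^{2}\right) + 4 F B = \left(1 + F^{2}\right) + 4 B F = 1 + F^{2} + 4 B F$)
$\left(v{\left(5,6 \right)} + 18\right) 24 = \left(\left(1 + 6^{2} + 4 \cdot 5 \cdot 6\right) + 18\right) 24 = \left(\left(1 + 36 + 120\right) + 18\right) 24 = \left(157 + 18\right) 24 = 175 \cdot 24 = 4200$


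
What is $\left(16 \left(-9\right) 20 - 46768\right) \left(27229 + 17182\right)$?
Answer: $-2204917328$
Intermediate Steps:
$\left(16 \left(-9\right) 20 - 46768\right) \left(27229 + 17182\right) = \left(\left(-144\right) 20 - 46768\right) 44411 = \left(-2880 - 46768\right) 44411 = \left(-49648\right) 44411 = -2204917328$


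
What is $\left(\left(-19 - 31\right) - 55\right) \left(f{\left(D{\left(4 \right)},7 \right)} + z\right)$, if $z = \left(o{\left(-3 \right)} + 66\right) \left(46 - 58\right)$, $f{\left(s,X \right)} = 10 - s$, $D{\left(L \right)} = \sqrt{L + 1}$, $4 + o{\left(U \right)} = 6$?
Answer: $84630 + 105 \sqrt{5} \approx 84865.0$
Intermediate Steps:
$o{\left(U \right)} = 2$ ($o{\left(U \right)} = -4 + 6 = 2$)
$D{\left(L \right)} = \sqrt{1 + L}$
$z = -816$ ($z = \left(2 + 66\right) \left(46 - 58\right) = 68 \left(-12\right) = -816$)
$\left(\left(-19 - 31\right) - 55\right) \left(f{\left(D{\left(4 \right)},7 \right)} + z\right) = \left(\left(-19 - 31\right) - 55\right) \left(\left(10 - \sqrt{1 + 4}\right) - 816\right) = \left(-50 - 55\right) \left(\left(10 - \sqrt{5}\right) - 816\right) = - 105 \left(-806 - \sqrt{5}\right) = 84630 + 105 \sqrt{5}$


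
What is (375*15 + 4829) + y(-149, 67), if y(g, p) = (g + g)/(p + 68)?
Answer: 1410992/135 ≈ 10452.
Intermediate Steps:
y(g, p) = 2*g/(68 + p) (y(g, p) = (2*g)/(68 + p) = 2*g/(68 + p))
(375*15 + 4829) + y(-149, 67) = (375*15 + 4829) + 2*(-149)/(68 + 67) = (5625 + 4829) + 2*(-149)/135 = 10454 + 2*(-149)*(1/135) = 10454 - 298/135 = 1410992/135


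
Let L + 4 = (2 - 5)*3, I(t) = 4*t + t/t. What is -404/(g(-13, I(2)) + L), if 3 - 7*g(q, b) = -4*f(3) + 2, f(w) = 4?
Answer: 1414/37 ≈ 38.216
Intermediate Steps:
I(t) = 1 + 4*t (I(t) = 4*t + 1 = 1 + 4*t)
g(q, b) = 17/7 (g(q, b) = 3/7 - (-4*4 + 2)/7 = 3/7 - (-16 + 2)/7 = 3/7 - 1/7*(-14) = 3/7 + 2 = 17/7)
L = -13 (L = -4 + (2 - 5)*3 = -4 - 3*3 = -4 - 9 = -13)
-404/(g(-13, I(2)) + L) = -404/(17/7 - 13) = -404/(-74/7) = -404*(-7/74) = 1414/37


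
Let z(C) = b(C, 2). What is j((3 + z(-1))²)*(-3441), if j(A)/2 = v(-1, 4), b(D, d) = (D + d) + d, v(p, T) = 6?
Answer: -41292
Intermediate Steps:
b(D, d) = D + 2*d
z(C) = 4 + C (z(C) = C + 2*2 = C + 4 = 4 + C)
j(A) = 12 (j(A) = 2*6 = 12)
j((3 + z(-1))²)*(-3441) = 12*(-3441) = -41292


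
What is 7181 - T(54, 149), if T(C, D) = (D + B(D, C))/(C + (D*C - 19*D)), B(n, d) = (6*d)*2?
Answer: 37835892/5269 ≈ 7180.9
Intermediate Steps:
B(n, d) = 12*d
T(C, D) = (D + 12*C)/(C - 19*D + C*D) (T(C, D) = (D + 12*C)/(C + (D*C - 19*D)) = (D + 12*C)/(C + (C*D - 19*D)) = (D + 12*C)/(C + (-19*D + C*D)) = (D + 12*C)/(C - 19*D + C*D))
7181 - T(54, 149) = 7181 - (149 + 12*54)/(54 - 19*149 + 54*149) = 7181 - (149 + 648)/(54 - 2831 + 8046) = 7181 - 797/5269 = 37835892/5269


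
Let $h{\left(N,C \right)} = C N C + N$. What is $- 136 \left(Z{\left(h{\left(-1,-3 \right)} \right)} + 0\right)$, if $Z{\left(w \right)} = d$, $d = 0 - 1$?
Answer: $136$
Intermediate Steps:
$h{\left(N,C \right)} = N + N C^{2}$ ($h{\left(N,C \right)} = N C^{2} + N = N + N C^{2}$)
$d = -1$ ($d = 0 - 1 = -1$)
$Z{\left(w \right)} = -1$
$- 136 \left(Z{\left(h{\left(-1,-3 \right)} \right)} + 0\right) = - 136 \left(-1 + 0\right) = \left(-136\right) \left(-1\right) = 136$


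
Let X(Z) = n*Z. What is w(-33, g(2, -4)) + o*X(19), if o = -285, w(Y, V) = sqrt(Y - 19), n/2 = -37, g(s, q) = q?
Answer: 400710 + 2*I*sqrt(13) ≈ 4.0071e+5 + 7.2111*I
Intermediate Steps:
n = -74 (n = 2*(-37) = -74)
w(Y, V) = sqrt(-19 + Y)
X(Z) = -74*Z
w(-33, g(2, -4)) + o*X(19) = sqrt(-19 - 33) - (-21090)*19 = sqrt(-52) - 285*(-1406) = 2*I*sqrt(13) + 400710 = 400710 + 2*I*sqrt(13)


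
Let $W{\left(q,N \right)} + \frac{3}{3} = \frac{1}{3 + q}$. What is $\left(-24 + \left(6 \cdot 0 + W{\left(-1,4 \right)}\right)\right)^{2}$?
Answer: $\frac{2401}{4} \approx 600.25$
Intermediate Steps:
$W{\left(q,N \right)} = -1 + \frac{1}{3 + q}$
$\left(-24 + \left(6 \cdot 0 + W{\left(-1,4 \right)}\right)\right)^{2} = \left(-24 + \left(6 \cdot 0 + \frac{-2 - -1}{3 - 1}\right)\right)^{2} = \left(-24 + \left(0 + \frac{-2 + 1}{2}\right)\right)^{2} = \left(-24 + \left(0 + \frac{1}{2} \left(-1\right)\right)\right)^{2} = \left(-24 + \left(0 - \frac{1}{2}\right)\right)^{2} = \left(-24 - \frac{1}{2}\right)^{2} = \left(- \frac{49}{2}\right)^{2} = \frac{2401}{4}$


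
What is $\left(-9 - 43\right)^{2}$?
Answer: $2704$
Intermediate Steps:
$\left(-9 - 43\right)^{2} = \left(-52\right)^{2} = 2704$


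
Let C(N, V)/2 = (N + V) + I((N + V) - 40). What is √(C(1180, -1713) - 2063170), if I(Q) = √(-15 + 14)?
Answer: √(-2064236 + 2*I) ≈ 0.e-3 + 1436.7*I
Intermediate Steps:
I(Q) = I (I(Q) = √(-1) = I)
C(N, V) = 2*I + 2*N + 2*V (C(N, V) = 2*((N + V) + I) = 2*(I + N + V) = 2*I + 2*N + 2*V)
√(C(1180, -1713) - 2063170) = √((2*I + 2*1180 + 2*(-1713)) - 2063170) = √((2*I + 2360 - 3426) - 2063170) = √((-1066 + 2*I) - 2063170) = √(-2064236 + 2*I)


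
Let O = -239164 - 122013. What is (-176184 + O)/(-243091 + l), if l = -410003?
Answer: 537361/653094 ≈ 0.82279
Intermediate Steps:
O = -361177
(-176184 + O)/(-243091 + l) = (-176184 - 361177)/(-243091 - 410003) = -537361/(-653094) = -537361*(-1/653094) = 537361/653094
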